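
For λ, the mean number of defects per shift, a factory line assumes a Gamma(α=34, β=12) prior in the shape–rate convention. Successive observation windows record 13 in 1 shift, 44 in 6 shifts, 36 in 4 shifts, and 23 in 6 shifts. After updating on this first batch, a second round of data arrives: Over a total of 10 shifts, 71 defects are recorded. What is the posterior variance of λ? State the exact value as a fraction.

Total count: 13 + 44 + 36 + 23 = 116.
Total exposure: 1 + 6 + 4 + 6 = 17 shifts.
After the first batch: Gamma(34 + 116, 12 + 17) = Gamma(150, 29).
Total count 71 over total exposure 10 shifts.
After the second batch: Gamma(150 + 71, 29 + 10) = Gamma(221, 39).
Posterior variance = α'/β'² = 221/1521 = 17/117.

17/117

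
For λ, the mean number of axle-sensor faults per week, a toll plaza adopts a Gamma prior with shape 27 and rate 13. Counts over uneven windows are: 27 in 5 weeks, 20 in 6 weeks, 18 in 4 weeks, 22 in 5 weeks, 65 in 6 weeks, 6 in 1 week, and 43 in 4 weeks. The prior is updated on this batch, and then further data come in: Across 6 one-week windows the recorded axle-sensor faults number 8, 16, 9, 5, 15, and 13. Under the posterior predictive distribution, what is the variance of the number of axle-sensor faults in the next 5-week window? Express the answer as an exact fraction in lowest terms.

1617/50

Total count: 27 + 20 + 18 + 22 + 65 + 6 + 43 = 201.
Total exposure: 5 + 6 + 4 + 5 + 6 + 1 + 4 = 31 weeks.
After the first batch: Gamma(27 + 201, 13 + 31) = Gamma(228, 44).
Total count: 8 + 16 + 9 + 5 + 15 + 13 = 66.
Total exposure: 6 weeks.
After the second batch: Gamma(228 + 66, 44 + 6) = Gamma(294, 50).
The posterior predictive for a window of length T is Negative Binomial with variance T·α'·(β'+T)/β'² = 5·294·55/2500 = 1617/50.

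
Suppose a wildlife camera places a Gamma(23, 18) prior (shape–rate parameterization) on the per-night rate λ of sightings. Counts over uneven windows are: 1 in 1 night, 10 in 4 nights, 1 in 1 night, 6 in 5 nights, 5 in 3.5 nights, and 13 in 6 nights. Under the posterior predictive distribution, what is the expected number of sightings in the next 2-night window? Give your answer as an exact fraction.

Total count: 1 + 10 + 1 + 6 + 5 + 13 = 36.
Total exposure: 1 + 4 + 1 + 5 + 3.5 + 6 = 20.5 nights.
Posterior: α' = 23 + 36 = 59, β' = 18 + 20.5 = 77/2.
Predictive mean over a 2-night window = T·E[λ|data] = 2·59/(77/2) = 236/77.

236/77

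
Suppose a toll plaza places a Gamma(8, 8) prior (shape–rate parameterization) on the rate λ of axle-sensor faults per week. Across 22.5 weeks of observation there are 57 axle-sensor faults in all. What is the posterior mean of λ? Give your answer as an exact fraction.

130/61

Total count 57 over total exposure 22.5 weeks.
Conjugate update: add total count to the shape and total exposure to the rate, giving Gamma(65, 61/2).
Posterior mean = α'/β' = 65/(61/2) = 130/61.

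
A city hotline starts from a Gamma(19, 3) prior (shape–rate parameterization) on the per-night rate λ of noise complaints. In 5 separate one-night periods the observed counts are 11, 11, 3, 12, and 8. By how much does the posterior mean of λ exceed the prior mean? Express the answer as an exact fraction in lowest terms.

5/3

Total count: 11 + 11 + 3 + 12 + 8 = 45.
Total exposure: 5 nights.
By Gamma–Poisson conjugacy, the posterior is Gamma(α + Σx, β + Σt) = Gamma(19 + 45, 3 + 5) = Gamma(64, 8).
Posterior mean = 64/8 = 8; prior mean = 19/3 = 19/3. Difference = 8 − 19/3 = 5/3.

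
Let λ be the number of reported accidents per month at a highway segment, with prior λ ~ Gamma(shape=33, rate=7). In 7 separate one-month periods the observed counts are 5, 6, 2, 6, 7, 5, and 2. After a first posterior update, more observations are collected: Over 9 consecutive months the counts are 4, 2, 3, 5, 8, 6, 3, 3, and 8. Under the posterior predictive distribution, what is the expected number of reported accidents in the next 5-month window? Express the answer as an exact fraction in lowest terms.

540/23

Total count: 5 + 6 + 2 + 6 + 7 + 5 + 2 = 33.
Total exposure: 7 months.
After the first batch: Gamma(33 + 33, 7 + 7) = Gamma(66, 14).
Total count: 4 + 2 + 3 + 5 + 8 + 6 + 3 + 3 + 8 = 42.
Total exposure: 9 months.
After the second batch: Gamma(66 + 42, 14 + 9) = Gamma(108, 23).
Predictive mean over a 5-month window = T·E[λ|data] = 5·108/23 = 540/23.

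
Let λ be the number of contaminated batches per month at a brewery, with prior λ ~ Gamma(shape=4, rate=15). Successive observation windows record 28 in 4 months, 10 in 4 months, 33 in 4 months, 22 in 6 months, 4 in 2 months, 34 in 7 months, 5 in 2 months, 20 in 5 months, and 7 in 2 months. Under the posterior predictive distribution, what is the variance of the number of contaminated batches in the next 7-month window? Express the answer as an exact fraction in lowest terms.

67802/2601

Total count: 28 + 10 + 33 + 22 + 4 + 34 + 5 + 20 + 7 = 163.
Total exposure: 4 + 4 + 4 + 6 + 2 + 7 + 2 + 5 + 2 = 36 months.
Gamma(α, β) with Poisson data over total exposure Σt gives posterior Gamma(α+Σx, β+Σt) = Gamma(167, 51).
The posterior predictive for a window of length T is Negative Binomial with variance T·α'·(β'+T)/β'² = 7·167·58/2601 = 67802/2601.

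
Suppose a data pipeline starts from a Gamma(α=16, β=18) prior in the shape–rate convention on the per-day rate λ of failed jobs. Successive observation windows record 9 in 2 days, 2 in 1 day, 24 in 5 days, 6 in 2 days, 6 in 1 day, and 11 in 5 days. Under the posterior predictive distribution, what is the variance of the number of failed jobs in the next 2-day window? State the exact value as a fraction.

Total count: 9 + 2 + 24 + 6 + 6 + 11 = 58.
Total exposure: 2 + 1 + 5 + 2 + 1 + 5 = 16 days.
Posterior: α' = 16 + 58 = 74, β' = 18 + 16 = 34.
The posterior predictive for a window of length T is Negative Binomial with variance T·α'·(β'+T)/β'² = 2·74·36/1156 = 1332/289.

1332/289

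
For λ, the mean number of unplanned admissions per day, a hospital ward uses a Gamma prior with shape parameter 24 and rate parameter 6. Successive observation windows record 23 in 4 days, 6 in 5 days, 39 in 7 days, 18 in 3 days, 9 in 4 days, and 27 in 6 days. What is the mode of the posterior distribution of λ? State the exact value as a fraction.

29/7

Total count: 23 + 6 + 39 + 18 + 9 + 27 = 122.
Total exposure: 4 + 5 + 7 + 3 + 4 + 6 = 29 days.
By Gamma–Poisson conjugacy, the posterior is Gamma(α + Σx, β + Σt) = Gamma(24 + 122, 6 + 29) = Gamma(146, 35).
Posterior mode = (α'−1)/β' = 145/35 = 29/7.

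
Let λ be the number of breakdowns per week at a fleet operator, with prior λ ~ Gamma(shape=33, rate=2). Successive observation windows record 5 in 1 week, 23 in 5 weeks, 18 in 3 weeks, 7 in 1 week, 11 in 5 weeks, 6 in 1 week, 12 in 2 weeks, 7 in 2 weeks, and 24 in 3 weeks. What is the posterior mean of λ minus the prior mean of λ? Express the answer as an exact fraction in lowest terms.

Total count: 5 + 23 + 18 + 7 + 11 + 6 + 12 + 7 + 24 = 113.
Total exposure: 1 + 5 + 3 + 1 + 5 + 1 + 2 + 2 + 3 = 23 weeks.
Posterior: α' = 33 + 113 = 146, β' = 2 + 23 = 25.
Posterior mean = 146/25 = 146/25; prior mean = 33/2 = 33/2. Difference = 146/25 − 33/2 = -533/50.

-533/50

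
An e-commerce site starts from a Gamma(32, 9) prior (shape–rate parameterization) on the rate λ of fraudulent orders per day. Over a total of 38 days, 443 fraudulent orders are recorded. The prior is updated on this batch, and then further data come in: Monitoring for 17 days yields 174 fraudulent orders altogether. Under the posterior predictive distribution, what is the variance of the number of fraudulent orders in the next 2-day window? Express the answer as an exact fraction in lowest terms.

Total count 443 over total exposure 38 days.
After the first batch: Gamma(32 + 443, 9 + 38) = Gamma(475, 47).
Total count 174 over total exposure 17 days.
After the second batch: Gamma(475 + 174, 47 + 17) = Gamma(649, 64).
The posterior predictive for a window of length T is Negative Binomial with variance T·α'·(β'+T)/β'² = 2·649·66/4096 = 21417/1024.

21417/1024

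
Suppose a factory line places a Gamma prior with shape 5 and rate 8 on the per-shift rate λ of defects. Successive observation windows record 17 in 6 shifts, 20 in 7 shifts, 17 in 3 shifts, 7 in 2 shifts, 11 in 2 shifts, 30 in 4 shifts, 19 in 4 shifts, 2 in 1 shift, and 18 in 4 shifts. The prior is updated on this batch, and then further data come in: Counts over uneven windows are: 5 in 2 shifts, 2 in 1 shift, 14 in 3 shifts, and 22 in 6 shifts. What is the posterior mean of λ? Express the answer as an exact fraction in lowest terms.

Total count: 17 + 20 + 17 + 7 + 11 + 30 + 19 + 2 + 18 = 141.
Total exposure: 6 + 7 + 3 + 2 + 2 + 4 + 4 + 1 + 4 = 33 shifts.
After the first batch: Gamma(5 + 141, 8 + 33) = Gamma(146, 41).
Total count: 5 + 2 + 14 + 22 = 43.
Total exposure: 2 + 1 + 3 + 6 = 12 shifts.
After the second batch: Gamma(146 + 43, 41 + 12) = Gamma(189, 53).
Posterior mean = α'/β' = 189/53.

189/53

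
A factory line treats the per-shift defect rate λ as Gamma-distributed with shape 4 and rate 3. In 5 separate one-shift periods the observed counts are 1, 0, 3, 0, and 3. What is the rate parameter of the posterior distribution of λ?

Total count: 1 + 0 + 3 + 0 + 3 = 7.
Total exposure: 5 shifts.
By Gamma–Poisson conjugacy, the posterior is Gamma(α + Σx, β + Σt) = Gamma(4 + 7, 3 + 5) = Gamma(11, 8).

8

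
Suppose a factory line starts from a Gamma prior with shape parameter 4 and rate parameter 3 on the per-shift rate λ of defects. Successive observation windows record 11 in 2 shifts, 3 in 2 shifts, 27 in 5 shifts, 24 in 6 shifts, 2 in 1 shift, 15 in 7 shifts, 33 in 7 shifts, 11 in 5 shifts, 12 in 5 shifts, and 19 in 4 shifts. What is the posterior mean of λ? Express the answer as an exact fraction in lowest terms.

Total count: 11 + 3 + 27 + 24 + 2 + 15 + 33 + 11 + 12 + 19 = 157.
Total exposure: 2 + 2 + 5 + 6 + 1 + 7 + 7 + 5 + 5 + 4 = 44 shifts.
Posterior: α' = 4 + 157 = 161, β' = 3 + 44 = 47.
Posterior mean = α'/β' = 161/47.

161/47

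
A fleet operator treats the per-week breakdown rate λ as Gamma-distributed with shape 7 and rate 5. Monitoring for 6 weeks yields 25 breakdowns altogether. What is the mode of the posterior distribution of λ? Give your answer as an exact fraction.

Total count 25 over total exposure 6 weeks.
The Gamma prior is conjugate for the Poisson rate, so λ | data ~ Gamma(7+25, 5+6) = Gamma(32, 11).
Posterior mode = (α'−1)/β' = 31/11.

31/11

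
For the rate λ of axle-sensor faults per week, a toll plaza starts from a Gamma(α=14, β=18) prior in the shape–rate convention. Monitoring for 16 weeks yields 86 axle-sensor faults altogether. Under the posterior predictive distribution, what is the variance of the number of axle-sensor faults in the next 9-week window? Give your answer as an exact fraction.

9675/289

Total count 86 over total exposure 16 weeks.
Conjugate update: add total count to the shape and total exposure to the rate, giving Gamma(100, 34).
The posterior predictive for a window of length T is Negative Binomial with variance T·α'·(β'+T)/β'² = 9·100·43/1156 = 9675/289.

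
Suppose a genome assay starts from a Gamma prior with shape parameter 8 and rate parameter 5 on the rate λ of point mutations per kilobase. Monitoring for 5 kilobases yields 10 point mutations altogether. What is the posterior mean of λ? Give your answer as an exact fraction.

9/5

Total count 10 over total exposure 5 kilobases.
The Gamma prior is conjugate for the Poisson rate, so λ | data ~ Gamma(8+10, 5+5) = Gamma(18, 10).
Posterior mean = α'/β' = 18/10 = 9/5.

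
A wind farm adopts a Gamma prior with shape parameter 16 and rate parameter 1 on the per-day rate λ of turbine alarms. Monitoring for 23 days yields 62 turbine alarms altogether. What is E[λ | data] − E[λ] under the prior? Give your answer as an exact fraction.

Total count 62 over total exposure 23 days.
Posterior: α' = 16 + 62 = 78, β' = 1 + 23 = 24.
Posterior mean = 78/24 = 13/4; prior mean = 16/1 = 16. Difference = 13/4 − 16 = -51/4.

-51/4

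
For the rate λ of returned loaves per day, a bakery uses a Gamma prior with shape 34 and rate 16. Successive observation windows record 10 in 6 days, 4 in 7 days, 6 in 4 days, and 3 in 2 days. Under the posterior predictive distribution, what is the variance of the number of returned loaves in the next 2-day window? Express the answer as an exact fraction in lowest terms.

4218/1225

Total count: 10 + 4 + 6 + 3 = 23.
Total exposure: 6 + 7 + 4 + 2 = 19 days.
The Gamma prior is conjugate for the Poisson rate, so λ | data ~ Gamma(34+23, 16+19) = Gamma(57, 35).
The posterior predictive for a window of length T is Negative Binomial with variance T·α'·(β'+T)/β'² = 2·57·37/1225 = 4218/1225.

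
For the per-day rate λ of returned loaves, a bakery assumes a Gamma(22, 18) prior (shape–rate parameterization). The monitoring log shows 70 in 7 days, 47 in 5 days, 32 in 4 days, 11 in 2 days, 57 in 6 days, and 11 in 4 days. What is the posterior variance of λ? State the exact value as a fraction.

125/1058

Total count: 70 + 47 + 32 + 11 + 57 + 11 = 228.
Total exposure: 7 + 5 + 4 + 2 + 6 + 4 = 28 days.
Conjugate update: add total count to the shape and total exposure to the rate, giving Gamma(250, 46).
Posterior variance = α'/β'² = 250/2116 = 125/1058.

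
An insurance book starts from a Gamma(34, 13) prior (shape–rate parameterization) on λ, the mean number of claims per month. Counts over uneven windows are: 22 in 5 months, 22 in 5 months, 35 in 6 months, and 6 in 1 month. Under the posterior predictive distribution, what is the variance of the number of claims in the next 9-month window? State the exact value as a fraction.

Total count: 22 + 22 + 35 + 6 = 85.
Total exposure: 5 + 5 + 6 + 1 = 17 months.
Posterior: α' = 34 + 85 = 119, β' = 13 + 17 = 30.
The posterior predictive for a window of length T is Negative Binomial with variance T·α'·(β'+T)/β'² = 9·119·39/900 = 4641/100.

4641/100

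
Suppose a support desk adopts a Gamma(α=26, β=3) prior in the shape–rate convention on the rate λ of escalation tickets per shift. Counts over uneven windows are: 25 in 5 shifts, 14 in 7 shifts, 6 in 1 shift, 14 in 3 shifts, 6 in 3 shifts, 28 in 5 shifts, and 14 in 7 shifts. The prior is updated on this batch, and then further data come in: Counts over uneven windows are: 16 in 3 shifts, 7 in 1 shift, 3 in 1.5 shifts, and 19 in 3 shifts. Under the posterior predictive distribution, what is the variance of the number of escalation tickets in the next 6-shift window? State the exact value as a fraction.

Total count: 25 + 14 + 6 + 14 + 6 + 28 + 14 = 107.
Total exposure: 5 + 7 + 1 + 3 + 3 + 5 + 7 = 31 shifts.
After the first batch: Gamma(26 + 107, 3 + 31) = Gamma(133, 34).
Total count: 16 + 7 + 3 + 19 = 45.
Total exposure: 3 + 1 + 1.5 + 3 = 8.5 shifts.
After the second batch: Gamma(133 + 45, 34 + 8.5) = Gamma(178, 85/2).
The posterior predictive for a window of length T is Negative Binomial with variance T·α'·(β'+T)/β'² = 6·178·(97/2)/(7225/4) = 207192/7225.

207192/7225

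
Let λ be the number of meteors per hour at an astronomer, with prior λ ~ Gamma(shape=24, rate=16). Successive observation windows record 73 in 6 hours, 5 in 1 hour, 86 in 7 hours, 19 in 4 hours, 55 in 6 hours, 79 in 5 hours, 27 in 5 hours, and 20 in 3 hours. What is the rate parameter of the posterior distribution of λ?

53

Total count: 73 + 5 + 86 + 19 + 55 + 79 + 27 + 20 = 364.
Total exposure: 6 + 1 + 7 + 4 + 6 + 5 + 5 + 3 = 37 hours.
Posterior: α' = 24 + 364 = 388, β' = 16 + 37 = 53.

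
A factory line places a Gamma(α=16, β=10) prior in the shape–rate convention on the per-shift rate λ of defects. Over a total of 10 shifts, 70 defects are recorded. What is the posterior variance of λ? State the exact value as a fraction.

Total count 70 over total exposure 10 shifts.
Gamma(α, β) with Poisson data over total exposure Σt gives posterior Gamma(α+Σx, β+Σt) = Gamma(86, 20).
Posterior variance = α'/β'² = 86/400 = 43/200.

43/200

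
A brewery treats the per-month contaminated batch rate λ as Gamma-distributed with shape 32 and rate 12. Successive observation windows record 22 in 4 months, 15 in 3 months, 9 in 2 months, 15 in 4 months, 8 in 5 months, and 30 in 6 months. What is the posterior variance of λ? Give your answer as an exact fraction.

Total count: 22 + 15 + 9 + 15 + 8 + 30 = 99.
Total exposure: 4 + 3 + 2 + 4 + 5 + 6 = 24 months.
Gamma(α, β) with Poisson data over total exposure Σt gives posterior Gamma(α+Σx, β+Σt) = Gamma(131, 36).
Posterior variance = α'/β'² = 131/1296.

131/1296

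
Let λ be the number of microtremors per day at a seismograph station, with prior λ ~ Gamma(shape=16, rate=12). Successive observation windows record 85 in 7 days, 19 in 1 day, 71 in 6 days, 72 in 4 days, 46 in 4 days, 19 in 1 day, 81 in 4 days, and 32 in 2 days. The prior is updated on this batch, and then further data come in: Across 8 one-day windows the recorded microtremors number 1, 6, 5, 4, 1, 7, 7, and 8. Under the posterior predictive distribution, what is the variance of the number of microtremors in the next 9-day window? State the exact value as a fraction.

Total count: 85 + 19 + 71 + 72 + 46 + 19 + 81 + 32 = 425.
Total exposure: 7 + 1 + 6 + 4 + 4 + 1 + 4 + 2 = 29 days.
After the first batch: Gamma(16 + 425, 12 + 29) = Gamma(441, 41).
Total count: 1 + 6 + 5 + 4 + 1 + 7 + 7 + 8 = 39.
Total exposure: 8 days.
After the second batch: Gamma(441 + 39, 41 + 8) = Gamma(480, 49).
The posterior predictive for a window of length T is Negative Binomial with variance T·α'·(β'+T)/β'² = 9·480·58/2401 = 250560/2401.

250560/2401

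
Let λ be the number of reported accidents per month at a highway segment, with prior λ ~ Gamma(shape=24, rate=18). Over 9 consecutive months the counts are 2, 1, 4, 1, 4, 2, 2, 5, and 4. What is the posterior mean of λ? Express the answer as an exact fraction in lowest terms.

Total count: 2 + 1 + 4 + 1 + 4 + 2 + 2 + 5 + 4 = 25.
Total exposure: 9 months.
The Gamma prior is conjugate for the Poisson rate, so λ | data ~ Gamma(24+25, 18+9) = Gamma(49, 27).
Posterior mean = α'/β' = 49/27.

49/27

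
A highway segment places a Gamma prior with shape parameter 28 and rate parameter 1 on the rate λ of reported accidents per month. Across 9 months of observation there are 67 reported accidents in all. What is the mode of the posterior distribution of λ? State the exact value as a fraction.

47/5

Total count 67 over total exposure 9 months.
By Gamma–Poisson conjugacy, the posterior is Gamma(α + Σx, β + Σt) = Gamma(28 + 67, 1 + 9) = Gamma(95, 10).
Posterior mode = (α'−1)/β' = 94/10 = 47/5.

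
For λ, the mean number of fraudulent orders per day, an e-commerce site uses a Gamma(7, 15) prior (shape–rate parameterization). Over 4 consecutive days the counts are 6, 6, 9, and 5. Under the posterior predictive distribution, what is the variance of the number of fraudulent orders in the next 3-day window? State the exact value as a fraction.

Total count: 6 + 6 + 9 + 5 = 26.
Total exposure: 4 days.
The Gamma prior is conjugate for the Poisson rate, so λ | data ~ Gamma(7+26, 15+4) = Gamma(33, 19).
The posterior predictive for a window of length T is Negative Binomial with variance T·α'·(β'+T)/β'² = 3·33·22/361 = 2178/361.

2178/361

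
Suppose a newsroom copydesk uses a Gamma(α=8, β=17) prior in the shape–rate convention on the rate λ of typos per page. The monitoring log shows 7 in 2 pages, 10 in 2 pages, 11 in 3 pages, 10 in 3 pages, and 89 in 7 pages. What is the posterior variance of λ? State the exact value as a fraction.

Total count: 7 + 10 + 11 + 10 + 89 = 127.
Total exposure: 2 + 2 + 3 + 3 + 7 = 17 pages.
By Gamma–Poisson conjugacy, the posterior is Gamma(α + Σx, β + Σt) = Gamma(8 + 127, 17 + 17) = Gamma(135, 34).
Posterior variance = α'/β'² = 135/1156.

135/1156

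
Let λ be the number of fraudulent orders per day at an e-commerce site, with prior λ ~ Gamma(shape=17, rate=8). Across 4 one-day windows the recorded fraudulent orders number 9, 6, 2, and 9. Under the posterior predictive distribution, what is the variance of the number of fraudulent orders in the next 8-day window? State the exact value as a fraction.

430/9

Total count: 9 + 6 + 2 + 9 = 26.
Total exposure: 4 days.
By Gamma–Poisson conjugacy, the posterior is Gamma(α + Σx, β + Σt) = Gamma(17 + 26, 8 + 4) = Gamma(43, 12).
The posterior predictive for a window of length T is Negative Binomial with variance T·α'·(β'+T)/β'² = 8·43·20/144 = 430/9.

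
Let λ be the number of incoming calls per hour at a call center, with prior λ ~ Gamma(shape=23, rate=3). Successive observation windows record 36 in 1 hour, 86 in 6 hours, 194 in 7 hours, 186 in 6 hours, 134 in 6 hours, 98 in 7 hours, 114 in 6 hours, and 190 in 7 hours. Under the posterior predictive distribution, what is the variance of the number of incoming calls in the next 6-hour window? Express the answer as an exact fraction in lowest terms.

350130/2401

Total count: 36 + 86 + 194 + 186 + 134 + 98 + 114 + 190 = 1038.
Total exposure: 1 + 6 + 7 + 6 + 6 + 7 + 6 + 7 = 46 hours.
Gamma(α, β) with Poisson data over total exposure Σt gives posterior Gamma(α+Σx, β+Σt) = Gamma(1061, 49).
The posterior predictive for a window of length T is Negative Binomial with variance T·α'·(β'+T)/β'² = 6·1061·55/2401 = 350130/2401.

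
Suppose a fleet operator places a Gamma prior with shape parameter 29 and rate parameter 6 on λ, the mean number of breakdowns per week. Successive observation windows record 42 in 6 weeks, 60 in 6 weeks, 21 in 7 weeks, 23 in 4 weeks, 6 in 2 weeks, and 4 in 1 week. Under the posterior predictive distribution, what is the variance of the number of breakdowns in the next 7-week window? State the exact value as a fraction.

Total count: 42 + 60 + 21 + 23 + 6 + 4 = 156.
Total exposure: 6 + 6 + 7 + 4 + 2 + 1 = 26 weeks.
Posterior: α' = 29 + 156 = 185, β' = 6 + 26 = 32.
The posterior predictive for a window of length T is Negative Binomial with variance T·α'·(β'+T)/β'² = 7·185·39/1024 = 50505/1024.

50505/1024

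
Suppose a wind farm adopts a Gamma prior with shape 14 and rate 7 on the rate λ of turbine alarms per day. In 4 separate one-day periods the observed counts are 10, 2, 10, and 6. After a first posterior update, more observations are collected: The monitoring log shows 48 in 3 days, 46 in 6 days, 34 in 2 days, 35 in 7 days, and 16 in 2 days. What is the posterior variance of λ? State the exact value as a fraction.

221/961

Total count: 10 + 2 + 10 + 6 = 28.
Total exposure: 4 days.
After the first batch: Gamma(14 + 28, 7 + 4) = Gamma(42, 11).
Total count: 48 + 46 + 34 + 35 + 16 = 179.
Total exposure: 3 + 6 + 2 + 7 + 2 = 20 days.
After the second batch: Gamma(42 + 179, 11 + 20) = Gamma(221, 31).
Posterior variance = α'/β'² = 221/961.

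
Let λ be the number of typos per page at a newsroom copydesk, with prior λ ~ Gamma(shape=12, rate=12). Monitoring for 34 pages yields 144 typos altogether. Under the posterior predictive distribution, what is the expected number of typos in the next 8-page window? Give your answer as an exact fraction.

Total count 144 over total exposure 34 pages.
By Gamma–Poisson conjugacy, the posterior is Gamma(α + Σx, β + Σt) = Gamma(12 + 144, 12 + 34) = Gamma(156, 46).
Predictive mean over an 8-page window = T·E[λ|data] = 8·156/46 = 624/23.

624/23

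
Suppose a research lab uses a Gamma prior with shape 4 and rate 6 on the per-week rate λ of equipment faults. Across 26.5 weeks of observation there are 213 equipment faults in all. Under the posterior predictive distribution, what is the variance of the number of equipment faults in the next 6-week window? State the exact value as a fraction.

Total count 213 over total exposure 26.5 weeks.
The Gamma prior is conjugate for the Poisson rate, so λ | data ~ Gamma(4+213, 6+26.5) = Gamma(217, 65/2).
The posterior predictive for a window of length T is Negative Binomial with variance T·α'·(β'+T)/β'² = 6·217·(77/2)/(4225/4) = 200508/4225.

200508/4225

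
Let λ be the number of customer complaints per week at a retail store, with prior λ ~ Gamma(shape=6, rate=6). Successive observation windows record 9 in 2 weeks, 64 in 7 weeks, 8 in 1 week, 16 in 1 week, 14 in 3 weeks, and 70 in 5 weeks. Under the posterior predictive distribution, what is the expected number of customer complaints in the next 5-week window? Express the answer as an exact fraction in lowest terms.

187/5

Total count: 9 + 64 + 8 + 16 + 14 + 70 = 181.
Total exposure: 2 + 7 + 1 + 1 + 3 + 5 = 19 weeks.
The Gamma prior is conjugate for the Poisson rate, so λ | data ~ Gamma(6+181, 6+19) = Gamma(187, 25).
Predictive mean over a 5-week window = T·E[λ|data] = 5·187/25 = 187/5.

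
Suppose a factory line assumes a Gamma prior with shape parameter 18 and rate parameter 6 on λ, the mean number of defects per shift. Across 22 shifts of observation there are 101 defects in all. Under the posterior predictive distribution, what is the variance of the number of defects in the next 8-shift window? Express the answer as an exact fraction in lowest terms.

Total count 101 over total exposure 22 shifts.
Conjugate update: add total count to the shape and total exposure to the rate, giving Gamma(119, 28).
The posterior predictive for a window of length T is Negative Binomial with variance T·α'·(β'+T)/β'² = 8·119·36/784 = 306/7.

306/7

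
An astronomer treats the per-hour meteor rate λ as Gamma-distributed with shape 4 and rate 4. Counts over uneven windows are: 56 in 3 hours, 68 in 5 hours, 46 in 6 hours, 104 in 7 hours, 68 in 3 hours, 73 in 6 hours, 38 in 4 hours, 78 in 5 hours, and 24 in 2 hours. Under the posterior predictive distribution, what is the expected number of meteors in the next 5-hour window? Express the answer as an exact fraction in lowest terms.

559/9

Total count: 56 + 68 + 46 + 104 + 68 + 73 + 38 + 78 + 24 = 555.
Total exposure: 3 + 5 + 6 + 7 + 3 + 6 + 4 + 5 + 2 = 41 hours.
Conjugate update: add total count to the shape and total exposure to the rate, giving Gamma(559, 45).
Predictive mean over a 5-hour window = T·E[λ|data] = 5·559/45 = 559/9.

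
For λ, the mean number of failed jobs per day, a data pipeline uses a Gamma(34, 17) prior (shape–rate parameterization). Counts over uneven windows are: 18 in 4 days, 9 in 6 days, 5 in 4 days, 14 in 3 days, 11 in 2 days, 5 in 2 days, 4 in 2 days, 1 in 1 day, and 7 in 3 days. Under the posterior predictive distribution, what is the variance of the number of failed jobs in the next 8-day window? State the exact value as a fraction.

Total count: 18 + 9 + 5 + 14 + 11 + 5 + 4 + 1 + 7 = 74.
Total exposure: 4 + 6 + 4 + 3 + 2 + 2 + 2 + 1 + 3 = 27 days.
By Gamma–Poisson conjugacy, the posterior is Gamma(α + Σx, β + Σt) = Gamma(34 + 74, 17 + 27) = Gamma(108, 44).
The posterior predictive for a window of length T is Negative Binomial with variance T·α'·(β'+T)/β'² = 8·108·52/1936 = 2808/121.

2808/121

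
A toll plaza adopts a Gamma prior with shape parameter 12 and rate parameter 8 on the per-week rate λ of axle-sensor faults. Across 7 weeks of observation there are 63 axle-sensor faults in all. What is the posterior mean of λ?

5

Total count 63 over total exposure 7 weeks.
The Gamma prior is conjugate for the Poisson rate, so λ | data ~ Gamma(12+63, 8+7) = Gamma(75, 15).
Posterior mean = α'/β' = 75/15 = 5.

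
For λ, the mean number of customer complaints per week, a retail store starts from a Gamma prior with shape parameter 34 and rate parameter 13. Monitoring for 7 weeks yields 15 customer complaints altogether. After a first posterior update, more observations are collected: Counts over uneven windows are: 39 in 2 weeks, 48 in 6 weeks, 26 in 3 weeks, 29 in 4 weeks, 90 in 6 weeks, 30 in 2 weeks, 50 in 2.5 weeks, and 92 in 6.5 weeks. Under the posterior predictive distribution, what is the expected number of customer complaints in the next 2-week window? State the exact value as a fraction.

453/26

Total count 15 over total exposure 7 weeks.
After the first batch: Gamma(34 + 15, 13 + 7) = Gamma(49, 20).
Total count: 39 + 48 + 26 + 29 + 90 + 30 + 50 + 92 = 404.
Total exposure: 2 + 6 + 3 + 4 + 6 + 2 + 2.5 + 6.5 = 32 weeks.
After the second batch: Gamma(49 + 404, 20 + 32) = Gamma(453, 52).
Predictive mean over a 2-week window = T·E[λ|data] = 2·453/52 = 453/26.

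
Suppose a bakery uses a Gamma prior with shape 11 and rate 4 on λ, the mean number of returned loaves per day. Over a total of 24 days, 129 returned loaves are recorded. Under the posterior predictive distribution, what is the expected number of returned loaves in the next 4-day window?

20

Total count 129 over total exposure 24 days.
Gamma(α, β) with Poisson data over total exposure Σt gives posterior Gamma(α+Σx, β+Σt) = Gamma(140, 28).
Predictive mean over a 4-day window = T·E[λ|data] = 4·140/28 = 20.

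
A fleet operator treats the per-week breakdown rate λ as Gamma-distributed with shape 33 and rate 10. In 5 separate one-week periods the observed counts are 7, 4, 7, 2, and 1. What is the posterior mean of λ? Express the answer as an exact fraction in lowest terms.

Total count: 7 + 4 + 7 + 2 + 1 = 21.
Total exposure: 5 weeks.
Gamma(α, β) with Poisson data over total exposure Σt gives posterior Gamma(α+Σx, β+Σt) = Gamma(54, 15).
Posterior mean = α'/β' = 54/15 = 18/5.

18/5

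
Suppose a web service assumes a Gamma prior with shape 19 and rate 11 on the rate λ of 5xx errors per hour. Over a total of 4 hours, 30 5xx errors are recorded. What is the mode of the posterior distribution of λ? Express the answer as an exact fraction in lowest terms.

16/5

Total count 30 over total exposure 4 hours.
By Gamma–Poisson conjugacy, the posterior is Gamma(α + Σx, β + Σt) = Gamma(19 + 30, 11 + 4) = Gamma(49, 15).
Posterior mode = (α'−1)/β' = 48/15 = 16/5.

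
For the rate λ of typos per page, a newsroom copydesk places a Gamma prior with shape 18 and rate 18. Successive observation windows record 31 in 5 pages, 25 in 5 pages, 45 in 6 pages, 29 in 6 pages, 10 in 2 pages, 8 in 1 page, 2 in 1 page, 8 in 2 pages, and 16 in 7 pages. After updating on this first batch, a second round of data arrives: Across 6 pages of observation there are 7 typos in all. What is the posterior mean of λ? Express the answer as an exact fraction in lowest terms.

Total count: 31 + 25 + 45 + 29 + 10 + 8 + 2 + 8 + 16 = 174.
Total exposure: 5 + 5 + 6 + 6 + 2 + 1 + 1 + 2 + 7 = 35 pages.
After the first batch: Gamma(18 + 174, 18 + 35) = Gamma(192, 53).
Total count 7 over total exposure 6 pages.
After the second batch: Gamma(192 + 7, 53 + 6) = Gamma(199, 59).
Posterior mean = α'/β' = 199/59.

199/59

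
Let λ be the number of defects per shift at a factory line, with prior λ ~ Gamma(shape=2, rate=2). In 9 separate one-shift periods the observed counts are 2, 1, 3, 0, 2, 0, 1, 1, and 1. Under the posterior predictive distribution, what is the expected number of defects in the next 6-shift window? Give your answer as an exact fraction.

Total count: 2 + 1 + 3 + 0 + 2 + 0 + 1 + 1 + 1 = 11.
Total exposure: 9 shifts.
The Gamma prior is conjugate for the Poisson rate, so λ | data ~ Gamma(2+11, 2+9) = Gamma(13, 11).
Predictive mean over a 6-shift window = T·E[λ|data] = 6·13/11 = 78/11.

78/11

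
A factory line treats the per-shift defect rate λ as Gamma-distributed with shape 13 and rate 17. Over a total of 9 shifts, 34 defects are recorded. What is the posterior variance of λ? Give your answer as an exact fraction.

Total count 34 over total exposure 9 shifts.
Gamma(α, β) with Poisson data over total exposure Σt gives posterior Gamma(α+Σx, β+Σt) = Gamma(47, 26).
Posterior variance = α'/β'² = 47/676.

47/676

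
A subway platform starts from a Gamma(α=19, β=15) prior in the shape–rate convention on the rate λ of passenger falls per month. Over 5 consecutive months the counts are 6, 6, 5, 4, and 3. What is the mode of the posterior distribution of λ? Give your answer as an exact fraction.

21/10

Total count: 6 + 6 + 5 + 4 + 3 = 24.
Total exposure: 5 months.
The Gamma prior is conjugate for the Poisson rate, so λ | data ~ Gamma(19+24, 15+5) = Gamma(43, 20).
Posterior mode = (α'−1)/β' = 42/20 = 21/10.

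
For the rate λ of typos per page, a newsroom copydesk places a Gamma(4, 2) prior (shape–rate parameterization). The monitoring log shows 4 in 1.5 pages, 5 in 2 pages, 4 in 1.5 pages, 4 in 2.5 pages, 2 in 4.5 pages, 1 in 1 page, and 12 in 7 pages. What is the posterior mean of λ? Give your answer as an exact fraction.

18/11

Total count: 4 + 5 + 4 + 4 + 2 + 1 + 12 = 32.
Total exposure: 1.5 + 2 + 1.5 + 2.5 + 4.5 + 1 + 7 = 20 pages.
Gamma(α, β) with Poisson data over total exposure Σt gives posterior Gamma(α+Σx, β+Σt) = Gamma(36, 22).
Posterior mean = α'/β' = 36/22 = 18/11.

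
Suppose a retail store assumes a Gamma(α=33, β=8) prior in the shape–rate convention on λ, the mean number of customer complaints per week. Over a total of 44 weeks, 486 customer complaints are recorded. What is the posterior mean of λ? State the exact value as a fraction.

Total count 486 over total exposure 44 weeks.
By Gamma–Poisson conjugacy, the posterior is Gamma(α + Σx, β + Σt) = Gamma(33 + 486, 8 + 44) = Gamma(519, 52).
Posterior mean = α'/β' = 519/52.

519/52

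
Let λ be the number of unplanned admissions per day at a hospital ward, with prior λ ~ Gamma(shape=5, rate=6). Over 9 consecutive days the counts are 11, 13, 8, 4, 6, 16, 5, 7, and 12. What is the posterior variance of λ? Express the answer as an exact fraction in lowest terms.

Total count: 11 + 13 + 8 + 4 + 6 + 16 + 5 + 7 + 12 = 82.
Total exposure: 9 days.
Posterior: α' = 5 + 82 = 87, β' = 6 + 9 = 15.
Posterior variance = α'/β'² = 87/225 = 29/75.

29/75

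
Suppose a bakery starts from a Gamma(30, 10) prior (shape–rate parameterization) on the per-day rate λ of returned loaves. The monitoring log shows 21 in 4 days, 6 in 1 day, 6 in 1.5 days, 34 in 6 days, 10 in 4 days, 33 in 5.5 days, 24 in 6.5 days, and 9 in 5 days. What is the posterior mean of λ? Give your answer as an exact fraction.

346/87

Total count: 21 + 6 + 6 + 34 + 10 + 33 + 24 + 9 = 143.
Total exposure: 4 + 1 + 1.5 + 6 + 4 + 5.5 + 6.5 + 5 = 33.5 days.
Posterior: α' = 30 + 143 = 173, β' = 10 + 33.5 = 87/2.
Posterior mean = α'/β' = 173/(87/2) = 346/87.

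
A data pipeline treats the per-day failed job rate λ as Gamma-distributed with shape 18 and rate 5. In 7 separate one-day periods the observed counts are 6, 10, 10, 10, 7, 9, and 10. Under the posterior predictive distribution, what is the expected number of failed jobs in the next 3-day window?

Total count: 6 + 10 + 10 + 10 + 7 + 9 + 10 = 62.
Total exposure: 7 days.
Posterior: α' = 18 + 62 = 80, β' = 5 + 7 = 12.
Predictive mean over a 3-day window = T·E[λ|data] = 3·80/12 = 20.

20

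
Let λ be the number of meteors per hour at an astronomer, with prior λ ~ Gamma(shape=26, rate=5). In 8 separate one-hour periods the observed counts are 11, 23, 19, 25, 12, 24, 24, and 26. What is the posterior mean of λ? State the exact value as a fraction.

Total count: 11 + 23 + 19 + 25 + 12 + 24 + 24 + 26 = 164.
Total exposure: 8 hours.
Conjugate update: add total count to the shape and total exposure to the rate, giving Gamma(190, 13).
Posterior mean = α'/β' = 190/13.

190/13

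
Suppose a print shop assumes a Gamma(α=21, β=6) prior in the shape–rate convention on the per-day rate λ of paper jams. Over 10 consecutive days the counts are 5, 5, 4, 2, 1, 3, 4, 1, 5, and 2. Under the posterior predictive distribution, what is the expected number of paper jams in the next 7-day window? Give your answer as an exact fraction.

Total count: 5 + 5 + 4 + 2 + 1 + 3 + 4 + 1 + 5 + 2 = 32.
Total exposure: 10 days.
Conjugate update: add total count to the shape and total exposure to the rate, giving Gamma(53, 16).
Predictive mean over a 7-day window = T·E[λ|data] = 7·53/16 = 371/16.

371/16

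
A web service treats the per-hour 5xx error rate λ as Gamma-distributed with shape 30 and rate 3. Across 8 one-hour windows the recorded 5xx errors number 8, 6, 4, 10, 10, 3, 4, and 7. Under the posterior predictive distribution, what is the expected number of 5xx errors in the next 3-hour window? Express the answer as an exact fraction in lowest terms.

246/11

Total count: 8 + 6 + 4 + 10 + 10 + 3 + 4 + 7 = 52.
Total exposure: 8 hours.
Posterior: α' = 30 + 52 = 82, β' = 3 + 8 = 11.
Predictive mean over a 3-hour window = T·E[λ|data] = 3·82/11 = 246/11.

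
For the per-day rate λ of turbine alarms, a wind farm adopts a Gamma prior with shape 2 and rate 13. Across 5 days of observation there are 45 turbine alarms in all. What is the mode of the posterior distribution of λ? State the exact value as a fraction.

23/9

Total count 45 over total exposure 5 days.
Posterior: α' = 2 + 45 = 47, β' = 13 + 5 = 18.
Posterior mode = (α'−1)/β' = 46/18 = 23/9.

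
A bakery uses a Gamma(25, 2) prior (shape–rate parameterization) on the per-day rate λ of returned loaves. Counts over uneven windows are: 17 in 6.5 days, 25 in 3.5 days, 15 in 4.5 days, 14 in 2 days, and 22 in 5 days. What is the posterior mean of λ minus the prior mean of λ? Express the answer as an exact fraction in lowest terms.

-703/94

Total count: 17 + 25 + 15 + 14 + 22 = 93.
Total exposure: 6.5 + 3.5 + 4.5 + 2 + 5 = 21.5 days.
By Gamma–Poisson conjugacy, the posterior is Gamma(α + Σx, β + Σt) = Gamma(25 + 93, 2 + 21.5) = Gamma(118, 47/2).
Posterior mean = 118/(47/2) = 236/47; prior mean = 25/2 = 25/2. Difference = 236/47 − 25/2 = -703/94.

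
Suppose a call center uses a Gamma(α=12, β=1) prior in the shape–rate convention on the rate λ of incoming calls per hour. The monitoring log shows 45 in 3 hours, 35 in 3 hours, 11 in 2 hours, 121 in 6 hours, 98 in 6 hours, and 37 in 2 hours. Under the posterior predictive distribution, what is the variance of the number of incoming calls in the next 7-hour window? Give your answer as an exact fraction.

75390/529

Total count: 45 + 35 + 11 + 121 + 98 + 37 = 347.
Total exposure: 3 + 3 + 2 + 6 + 6 + 2 = 22 hours.
By Gamma–Poisson conjugacy, the posterior is Gamma(α + Σx, β + Σt) = Gamma(12 + 347, 1 + 22) = Gamma(359, 23).
The posterior predictive for a window of length T is Negative Binomial with variance T·α'·(β'+T)/β'² = 7·359·30/529 = 75390/529.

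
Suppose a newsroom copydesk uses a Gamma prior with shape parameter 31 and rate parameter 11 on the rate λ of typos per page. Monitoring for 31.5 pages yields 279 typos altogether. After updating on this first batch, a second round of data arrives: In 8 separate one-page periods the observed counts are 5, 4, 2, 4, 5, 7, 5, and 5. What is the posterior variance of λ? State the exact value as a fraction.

1388/10201

Total count 279 over total exposure 31.5 pages.
After the first batch: Gamma(31 + 279, 11 + 31.5) = Gamma(310, 85/2).
Total count: 5 + 4 + 2 + 4 + 5 + 7 + 5 + 5 = 37.
Total exposure: 8 pages.
After the second batch: Gamma(310 + 37, 85/2 + 8) = Gamma(347, 101/2).
Posterior variance = α'/β'² = 347/(10201/4) = 1388/10201.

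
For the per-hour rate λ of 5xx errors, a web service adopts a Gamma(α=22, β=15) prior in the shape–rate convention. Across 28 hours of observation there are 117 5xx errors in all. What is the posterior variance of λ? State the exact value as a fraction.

Total count 117 over total exposure 28 hours.
Gamma(α, β) with Poisson data over total exposure Σt gives posterior Gamma(α+Σx, β+Σt) = Gamma(139, 43).
Posterior variance = α'/β'² = 139/1849.

139/1849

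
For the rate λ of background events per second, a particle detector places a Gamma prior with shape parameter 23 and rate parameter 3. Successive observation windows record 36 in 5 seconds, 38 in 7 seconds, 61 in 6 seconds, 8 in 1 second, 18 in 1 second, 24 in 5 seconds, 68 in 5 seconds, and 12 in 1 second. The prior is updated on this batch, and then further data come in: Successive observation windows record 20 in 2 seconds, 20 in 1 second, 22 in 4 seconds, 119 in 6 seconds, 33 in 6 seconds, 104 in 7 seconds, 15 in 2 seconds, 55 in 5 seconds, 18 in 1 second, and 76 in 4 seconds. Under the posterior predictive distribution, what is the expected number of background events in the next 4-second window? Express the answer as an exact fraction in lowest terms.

Total count: 36 + 38 + 61 + 8 + 18 + 24 + 68 + 12 = 265.
Total exposure: 5 + 7 + 6 + 1 + 1 + 5 + 5 + 1 = 31 seconds.
After the first batch: Gamma(23 + 265, 3 + 31) = Gamma(288, 34).
Total count: 20 + 20 + 22 + 119 + 33 + 104 + 15 + 55 + 18 + 76 = 482.
Total exposure: 2 + 1 + 4 + 6 + 6 + 7 + 2 + 5 + 1 + 4 = 38 seconds.
After the second batch: Gamma(288 + 482, 34 + 38) = Gamma(770, 72).
Predictive mean over a 4-second window = T·E[λ|data] = 4·770/72 = 385/9.

385/9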